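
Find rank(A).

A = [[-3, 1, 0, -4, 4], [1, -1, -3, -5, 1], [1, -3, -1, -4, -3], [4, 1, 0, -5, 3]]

rank(A) = 4

Row reduction:
R2 <- R2 - (-1/3)*R1:  [     0   -2/3     -3  -19/3    7/3 ]
R3 <- R3 - (-1/3)*R1:  [     0   -8/3     -1  -16/3   -5/3 ]
R4 <- R4 - (-4/3)*R1:  [     0    7/3      0  -31/3   25/3 ]
R3 <- R3 - (4)*R2:  [   0    0   11   20  -11 ]
R4 <- R4 - (-7/2)*R2:  [     0      0  -21/2  -65/2   33/2 ]
R4 <- R4 - (-21/22)*R3:  [       0        0        0  -295/22        6 ]
Row echelon form:
[ -3     1   0       -4    4 ]
[  0  -2/3  -3    -19/3  7/3 ]
[  0     0  11       20  -11 ]
[  0     0   0  -295/22    6 ]
Nonzero rows / pivot columns: 4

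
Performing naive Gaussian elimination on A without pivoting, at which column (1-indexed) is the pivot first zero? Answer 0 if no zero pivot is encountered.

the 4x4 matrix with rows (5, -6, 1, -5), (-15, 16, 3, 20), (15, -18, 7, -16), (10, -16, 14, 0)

Naive forward elimination:
R2 <- R2 - (-3)*R1:  [  0  -2   6   5 ]
R3 <- R3 - (3)*R1:  [  0   0   4  -1 ]
R4 <- R4 - (2)*R1:  [  0  -4  12  10 ]
R4 <- R4 - (2)*R2:  [ 0  0  0  0 ]
Matrix at this point:
[ 5  -6  1  -5 ]
[ 0  -2  6   5 ]
[ 0   0  4  -1 ]
[ 0   0  0   0 ]
Pivot entry (4,4) in the last row is zero and there are no rows below to swap with -> zero pivot in column 4 (A is singular).

first zero-pivot column = 4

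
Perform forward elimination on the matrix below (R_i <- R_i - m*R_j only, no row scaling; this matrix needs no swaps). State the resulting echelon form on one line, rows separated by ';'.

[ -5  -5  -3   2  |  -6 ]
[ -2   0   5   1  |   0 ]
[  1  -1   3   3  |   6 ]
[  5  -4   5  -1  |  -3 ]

Forward elimination:
R2 <- R2 - (2/5)*R1:  [    0     2  31/5   1/5  12/5 ]
R3 <- R3 - (-1/5)*R1:  [    0    -2  12/5  17/5  24/5 ]
R4 <- R4 - (-1)*R1:  [  0  -9   2   1  -9 ]
R3 <- R3 - (-1)*R2:  [    0     0  43/5  18/5  36/5 ]
R4 <- R4 - (-9/2)*R2:  [      0       0  299/10   19/10     9/5 ]
R4 <- R4 - (299/86)*R3:  [       0        0        0  -913/86  -999/43 ]
Row echelon form:
[ -5  -5    -3        2  |       -6 ]
[  0   2  31/5      1/5  |     12/5 ]
[  0   0  43/5     18/5  |     36/5 ]
[  0   0     0  -913/86  |  -999/43 ]

REF = [-5 -5 -3 2 -6; 0 2 31/5 1/5 12/5; 0 0 43/5 18/5 36/5; 0 0 0 -913/86 -999/43]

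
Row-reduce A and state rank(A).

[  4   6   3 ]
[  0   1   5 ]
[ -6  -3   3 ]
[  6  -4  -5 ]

Row reduction:
R3 <- R3 - (-3/2)*R1:  [    0     6  15/2 ]
R4 <- R4 - (3/2)*R1:  [     0    -13  -19/2 ]
R3 <- R3 - (6)*R2:  [     0      0  -45/2 ]
R4 <- R4 - (-13)*R2:  [     0      0  111/2 ]
R4 <- R4 - (-37/15)*R3:  [ 0  0  0 ]
Row echelon form:
[ 4  6      3 ]
[ 0  1      5 ]
[ 0  0  -45/2 ]
[ 0  0      0 ]
Nonzero rows / pivot columns: 3

rank(A) = 3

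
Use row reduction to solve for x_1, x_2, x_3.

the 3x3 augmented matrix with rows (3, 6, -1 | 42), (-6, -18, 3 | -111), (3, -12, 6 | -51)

Forward elimination on [A|b]:
R2 <- R2 - (-2)*R1:  [   0   -6    1  -27 ]
R3 <- R3 - (1)*R1:  [   0  -18    7  -93 ]
R3 <- R3 - (3)*R2:  [   0    0    4  -12 ]
Row echelon form:
[ 3   6  -1  |   42 ]
[ 0  -6   1  |  -27 ]
[ 0   0   4  |  -12 ]
Back-substitution:
x_3 = (-12) / 4 = -3
x_2 = (-27 - (1)*(-3)) / -6 = 4
x_1 = (42 - (6)*(4) - (-1)*(-3)) / 3 = 5

(5, 4, -3)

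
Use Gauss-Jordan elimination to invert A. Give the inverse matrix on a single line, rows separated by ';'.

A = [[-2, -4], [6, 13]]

Gauss-Jordan on [A | I]:
R1 <- (1/-2)*R1:  [    1     2  |  -1/2     0 ]
R2 <- R2 - (6)*R1:  [ 0  1  |  3  1 ]
R1 <- R1 - (2)*R2:  [     1      0  |  -13/2     -2 ]
Right block of [I | A^{-1}] is the inverse:
[ -13/2  -2 ]
[     3   1 ]

inverse = [-13/2 -2; 3 1]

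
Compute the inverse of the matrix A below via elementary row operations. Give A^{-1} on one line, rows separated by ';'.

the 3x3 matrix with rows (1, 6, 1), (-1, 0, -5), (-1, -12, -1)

inverse = [5/2 1/4 5/4; -1/6 0 -1/6; -1/2 -1/4 -1/4]

Gauss-Jordan on [A | I]:
R2 <- R2 - (-1)*R1:  [  0   6  -4  |   1   1   0 ]
R3 <- R3 - (-1)*R1:  [  0  -6   0  |   1   0   1 ]
R2 <- (1/6)*R2:  [    0     1  -2/3  |   1/6   1/6     0 ]
R1 <- R1 - (6)*R2:  [  1   0   5  |   0  -1   0 ]
R3 <- R3 - (-6)*R2:  [  0   0  -4  |   2   1   1 ]
R3 <- (1/-4)*R3:  [    0     0     1  |  -1/2  -1/4  -1/4 ]
R1 <- R1 - (5)*R3:  [   1    0    0  |  5/2  1/4  5/4 ]
R2 <- R2 - (-2/3)*R3:  [    0     1     0  |  -1/6     0  -1/6 ]
Right block of [I | A^{-1}] is the inverse:
[  5/2   1/4   5/4 ]
[ -1/6     0  -1/6 ]
[ -1/2  -1/4  -1/4 ]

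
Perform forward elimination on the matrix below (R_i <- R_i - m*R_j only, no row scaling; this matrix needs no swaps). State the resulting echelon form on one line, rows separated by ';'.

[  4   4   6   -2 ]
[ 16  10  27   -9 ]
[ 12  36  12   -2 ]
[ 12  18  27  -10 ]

Forward elimination:
R2 <- R2 - (4)*R1:  [  0  -6   3  -1 ]
R3 <- R3 - (3)*R1:  [  0  24  -6   4 ]
R4 <- R4 - (3)*R1:  [  0   6   9  -4 ]
R3 <- R3 - (-4)*R2:  [ 0  0  6  0 ]
R4 <- R4 - (-1)*R2:  [  0   0  12  -5 ]
R4 <- R4 - (2)*R3:  [  0   0   0  -5 ]
Row echelon form:
[ 4   4  6  -2 ]
[ 0  -6  3  -1 ]
[ 0   0  6   0 ]
[ 0   0  0  -5 ]

REF = [4 4 6 -2; 0 -6 3 -1; 0 0 6 0; 0 0 0 -5]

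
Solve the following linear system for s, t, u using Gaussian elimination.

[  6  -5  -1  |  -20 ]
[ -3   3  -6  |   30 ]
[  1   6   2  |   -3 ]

Forward elimination on [A|b]:
R2 <- R2 - (-1/2)*R1:  [     0    1/2  -13/2     20 ]
R3 <- R3 - (1/6)*R1:  [    0  41/6  13/6   1/3 ]
R3 <- R3 - (41/3)*R2:  [    0     0    91  -273 ]
Row echelon form:
[ 6   -5     -1  |   -20 ]
[ 0  1/2  -13/2  |    20 ]
[ 0    0     91  |  -273 ]
Back-substitution:
u = (-273) / 91 = -3
t = (20 - (-13/2)*(-3)) / (1/2) = 1
s = (-20 - (-5)*(1) - (-1)*(-3)) / 6 = -3

(-3, 1, -3)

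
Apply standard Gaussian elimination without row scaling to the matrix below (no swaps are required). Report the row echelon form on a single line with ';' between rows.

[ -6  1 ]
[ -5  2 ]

REF = [-6 1; 0 7/6]

Forward elimination:
R2 <- R2 - (5/6)*R1:  [   0  7/6 ]
Row echelon form:
[ -6    1 ]
[  0  7/6 ]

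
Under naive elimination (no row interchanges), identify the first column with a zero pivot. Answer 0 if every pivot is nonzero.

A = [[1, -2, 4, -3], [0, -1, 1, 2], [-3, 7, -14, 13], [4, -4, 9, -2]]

first zero-pivot column = 4

Naive forward elimination:
R3 <- R3 - (-3)*R1:  [  0   1  -2   4 ]
R4 <- R4 - (4)*R1:  [  0   4  -7  10 ]
R3 <- R3 - (-1)*R2:  [  0   0  -1   6 ]
R4 <- R4 - (-4)*R2:  [  0   0  -3  18 ]
R4 <- R4 - (3)*R3:  [ 0  0  0  0 ]
Matrix at this point:
[ 1  -2   4  -3 ]
[ 0  -1   1   2 ]
[ 0   0  -1   6 ]
[ 0   0   0   0 ]
Pivot entry (4,4) in the last row is zero and there are no rows below to swap with -> zero pivot in column 4 (A is singular).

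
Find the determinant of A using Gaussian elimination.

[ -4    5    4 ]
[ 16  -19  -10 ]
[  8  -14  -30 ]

Forward elimination:
R2 <- R2 - (-4)*R1:  [ 0  1  6 ]
R3 <- R3 - (-2)*R1:  [   0   -4  -22 ]
R3 <- R3 - (-4)*R2:  [ 0  0  2 ]
Upper-triangular form:
[ -4  5  4 ]
[  0  1  6 ]
[  0  0  2 ]
det(A) = (-1)^0 * (-4) * (1) * (2) = -8  (0 row swaps -> sign +1)

det(A) = -8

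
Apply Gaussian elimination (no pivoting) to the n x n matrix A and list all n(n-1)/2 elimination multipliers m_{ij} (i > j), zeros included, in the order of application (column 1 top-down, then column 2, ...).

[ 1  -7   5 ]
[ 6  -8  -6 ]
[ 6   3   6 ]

Forward elimination:
R2 <- R2 - (6)*R1:  [   0   34  -36 ]
R3 <- R3 - (6)*R1:  [   0   45  -24 ]
R3 <- R3 - (45/34)*R2:  [      0       0  402/17 ]
Multipliers (in order of application): m_{21} = 6, m_{31} = 6, m_{32} = 45/34

multipliers: 6, 6, 45/34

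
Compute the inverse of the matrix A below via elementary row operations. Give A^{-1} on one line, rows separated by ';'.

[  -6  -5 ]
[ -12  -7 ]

inverse = [7/18 -5/18; -2/3 1/3]

Gauss-Jordan on [A | I]:
R1 <- (1/-6)*R1:  [    1   5/6  |  -1/6     0 ]
R2 <- R2 - (-12)*R1:  [  0   3  |  -2   1 ]
R2 <- (1/3)*R2:  [    0     1  |  -2/3   1/3 ]
R1 <- R1 - (5/6)*R2:  [     1      0  |   7/18  -5/18 ]
Right block of [I | A^{-1}] is the inverse:
[ 7/18  -5/18 ]
[ -2/3    1/3 ]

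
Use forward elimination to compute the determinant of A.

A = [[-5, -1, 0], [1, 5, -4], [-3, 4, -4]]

det(A) = 4

Forward elimination:
R2 <- R2 - (-1/5)*R1:  [    0  24/5    -4 ]
R3 <- R3 - (3/5)*R1:  [    0  23/5    -4 ]
R3 <- R3 - (23/24)*R2:  [    0     0  -1/6 ]
Upper-triangular form:
[ -5    -1     0 ]
[  0  24/5    -4 ]
[  0     0  -1/6 ]
det(A) = (-1)^0 * (-5) * (24/5) * (-1/6) = 4  (0 row swaps -> sign +1)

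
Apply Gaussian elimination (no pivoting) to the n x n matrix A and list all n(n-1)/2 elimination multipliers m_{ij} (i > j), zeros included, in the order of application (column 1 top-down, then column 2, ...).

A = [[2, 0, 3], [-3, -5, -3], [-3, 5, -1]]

Forward elimination:
R2 <- R2 - (-3/2)*R1:  [   0   -5  3/2 ]
R3 <- R3 - (-3/2)*R1:  [   0    5  7/2 ]
R3 <- R3 - (-1)*R2:  [ 0  0  5 ]
Multipliers (in order of application): m_{21} = -3/2, m_{31} = -3/2, m_{32} = -1

multipliers: -3/2, -3/2, -1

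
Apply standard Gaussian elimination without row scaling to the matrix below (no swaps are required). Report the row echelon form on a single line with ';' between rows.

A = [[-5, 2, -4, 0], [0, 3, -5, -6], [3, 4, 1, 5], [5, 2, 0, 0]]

Forward elimination:
R3 <- R3 - (-3/5)*R1:  [    0  26/5  -7/5     5 ]
R4 <- R4 - (-1)*R1:  [  0   4  -4   0 ]
R3 <- R3 - (26/15)*R2:  [      0       0  109/15    77/5 ]
R4 <- R4 - (4/3)*R2:  [   0    0  8/3    8 ]
R4 <- R4 - (40/109)*R3:  [       0        0        0  256/109 ]
Row echelon form:
[ -5  2      -4        0 ]
[  0  3      -5       -6 ]
[  0  0  109/15     77/5 ]
[  0  0       0  256/109 ]

REF = [-5 2 -4 0; 0 3 -5 -6; 0 0 109/15 77/5; 0 0 0 256/109]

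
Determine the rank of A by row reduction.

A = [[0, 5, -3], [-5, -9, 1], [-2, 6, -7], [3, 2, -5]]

Row reduction:
R1 <-> R2   (pivot in column 1 was zero)
[ -5  -9   1 ]
[  0   5  -3 ]
[ -2   6  -7 ]
[  3   2  -5 ]
R3 <- R3 - (2/5)*R1:  [     0   48/5  -37/5 ]
R4 <- R4 - (-3/5)*R1:  [     0  -17/5  -22/5 ]
R3 <- R3 - (48/25)*R2:  [      0       0  -41/25 ]
R4 <- R4 - (-17/25)*R2:  [       0        0  -161/25 ]
R4 <- R4 - (161/41)*R3:  [ 0  0  0 ]
Row echelon form:
[ -5  -9       1 ]
[  0   5      -3 ]
[  0   0  -41/25 ]
[  0   0       0 ]
Nonzero rows / pivot columns: 3

rank(A) = 3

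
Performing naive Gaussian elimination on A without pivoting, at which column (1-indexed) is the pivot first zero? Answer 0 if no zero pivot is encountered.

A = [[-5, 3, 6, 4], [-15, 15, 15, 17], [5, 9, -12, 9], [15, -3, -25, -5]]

first zero-pivot column = 3

Naive forward elimination:
R2 <- R2 - (3)*R1:  [  0   6  -3   5 ]
R3 <- R3 - (-1)*R1:  [  0  12  -6  13 ]
R4 <- R4 - (-3)*R1:  [  0   6  -7   7 ]
R3 <- R3 - (2)*R2:  [ 0  0  0  3 ]
R4 <- R4 - (1)*R2:  [  0   0  -4   2 ]
Matrix at this point:
[ -5  3   6  4 ]
[  0  6  -3  5 ]
[  0  0   0  3 ]
[  0  0  -4  2 ]
Pivot entry (3,3) is zero but row 4 has -4 in column 3 -> naive elimination stops; a row interchange (e.g. R3 <-> R4) would be required here.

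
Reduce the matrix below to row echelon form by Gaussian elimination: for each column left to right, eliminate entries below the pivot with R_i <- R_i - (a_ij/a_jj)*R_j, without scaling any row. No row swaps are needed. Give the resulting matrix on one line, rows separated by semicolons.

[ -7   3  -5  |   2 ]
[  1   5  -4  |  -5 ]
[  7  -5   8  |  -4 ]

Forward elimination:
R2 <- R2 - (-1/7)*R1:  [     0   38/7  -33/7  -33/7 ]
R3 <- R3 - (-1)*R1:  [  0  -2   3  -2 ]
R3 <- R3 - (-7/19)*R2:  [      0       0   24/19  -71/19 ]
Row echelon form:
[ -7     3     -5  |       2 ]
[  0  38/7  -33/7  |   -33/7 ]
[  0     0  24/19  |  -71/19 ]

REF = [-7 3 -5 2; 0 38/7 -33/7 -33/7; 0 0 24/19 -71/19]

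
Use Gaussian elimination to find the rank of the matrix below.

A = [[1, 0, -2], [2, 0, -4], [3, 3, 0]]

Row reduction:
R2 <- R2 - (2)*R1:  [ 0  0  0 ]
R3 <- R3 - (3)*R1:  [ 0  3  6 ]
R2 <-> R3   (pivot in column 2 was zero)
[ 1  0  -2 ]
[ 0  3   6 ]
[ 0  0   0 ]
Row echelon form:
[ 1  0  -2 ]
[ 0  3   6 ]
[ 0  0   0 ]
Nonzero rows / pivot columns: 2

rank(A) = 2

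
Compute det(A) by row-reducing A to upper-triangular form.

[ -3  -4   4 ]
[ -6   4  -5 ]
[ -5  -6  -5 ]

det(A) = 394

Forward elimination:
R2 <- R2 - (2)*R1:  [   0   12  -13 ]
R3 <- R3 - (5/3)*R1:  [     0    2/3  -35/3 ]
R3 <- R3 - (1/18)*R2:  [       0        0  -197/18 ]
Upper-triangular form:
[ -3  -4        4 ]
[  0  12      -13 ]
[  0   0  -197/18 ]
det(A) = (-1)^0 * (-3) * (12) * (-197/18) = 394  (0 row swaps -> sign +1)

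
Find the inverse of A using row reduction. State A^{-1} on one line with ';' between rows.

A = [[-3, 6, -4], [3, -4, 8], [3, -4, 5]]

inverse = [2/3 -7/9 16/9; 1/2 -1/6 2/3; 0 1/3 -1/3]

Gauss-Jordan on [A | I]:
R1 <- (1/-3)*R1:  [    1    -2   4/3  |  -1/3     0     0 ]
R2 <- R2 - (3)*R1:  [ 0  2  4  |  1  1  0 ]
R3 <- R3 - (3)*R1:  [ 0  2  1  |  1  0  1 ]
R2 <- (1/2)*R2:  [   0    1    2  |  1/2  1/2    0 ]
R1 <- R1 - (-2)*R2:  [    1     0  16/3  |   2/3     1     0 ]
R3 <- R3 - (2)*R2:  [  0   0  -3  |   0  -1   1 ]
R3 <- (1/-3)*R3:  [    0     0     1  |     0   1/3  -1/3 ]
R1 <- R1 - (16/3)*R3:  [    1     0     0  |   2/3  -7/9  16/9 ]
R2 <- R2 - (2)*R3:  [    0     1     0  |   1/2  -1/6   2/3 ]
Right block of [I | A^{-1}] is the inverse:
[ 2/3  -7/9  16/9 ]
[ 1/2  -1/6   2/3 ]
[   0   1/3  -1/3 ]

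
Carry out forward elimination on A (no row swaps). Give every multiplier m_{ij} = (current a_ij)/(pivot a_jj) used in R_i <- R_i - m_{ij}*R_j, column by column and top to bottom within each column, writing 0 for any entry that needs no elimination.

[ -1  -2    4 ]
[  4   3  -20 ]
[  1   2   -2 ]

Forward elimination:
R2 <- R2 - (-4)*R1:  [  0  -5  -4 ]
R3 <- R3 - (-1)*R1:  [ 0  0  2 ]
R3: entry in column 2 is already 0 -> m_{32} = 0 (no row operation needed)
Multipliers (in order of application): m_{21} = -4, m_{31} = -1, m_{32} = 0

multipliers: -4, -1, 0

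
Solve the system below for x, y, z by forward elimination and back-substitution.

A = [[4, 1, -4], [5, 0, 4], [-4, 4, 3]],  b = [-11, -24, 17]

Forward elimination on [A|b]:
R2 <- R2 - (5/4)*R1:  [     0   -5/4      9  -41/4 ]
R3 <- R3 - (-1)*R1:  [  0   5  -1   6 ]
R3 <- R3 - (-4)*R2:  [   0    0   35  -35 ]
Row echelon form:
[ 4     1  -4  |    -11 ]
[ 0  -5/4   9  |  -41/4 ]
[ 0     0  35  |    -35 ]
Back-substitution:
z = (-35) / 35 = -1
y = (-41/4 - (9)*(-1)) / (-5/4) = 1
x = (-11 - (1)*(1) - (-4)*(-1)) / 4 = -4

(-4, 1, -1)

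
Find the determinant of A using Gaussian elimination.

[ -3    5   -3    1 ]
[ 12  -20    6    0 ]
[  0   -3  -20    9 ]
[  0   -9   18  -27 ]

det(A) = -108

Forward elimination:
R2 <- R2 - (-4)*R1:  [  0   0  -6   4 ]
R2 <-> R3   (pivot in column 2 was zero)
[ -3   5   -3    1 ]
[  0  -3  -20    9 ]
[  0   0   -6    4 ]
[  0  -9   18  -27 ]
R4 <- R4 - (3)*R2:  [   0    0   78  -54 ]
R4 <- R4 - (-13)*R3:  [  0   0   0  -2 ]
Upper-triangular form:
[ -3   5   -3   1 ]
[  0  -3  -20   9 ]
[  0   0   -6   4 ]
[  0   0    0  -2 ]
det(A) = (-1)^1 * (-3) * (-3) * (-6) * (-2) = -108  (1 row swap -> sign -1)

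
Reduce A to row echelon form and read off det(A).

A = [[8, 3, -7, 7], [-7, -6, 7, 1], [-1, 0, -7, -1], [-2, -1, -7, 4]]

Forward elimination:
R2 <- R2 - (-7/8)*R1:  [     0  -27/8    7/8   57/8 ]
R3 <- R3 - (-1/8)*R1:  [     0    3/8  -63/8   -1/8 ]
R4 <- R4 - (-1/4)*R1:  [     0   -1/4  -35/4   23/4 ]
R3 <- R3 - (-1/9)*R2:  [     0      0  -70/9    2/3 ]
R4 <- R4 - (2/27)*R2:  [       0        0  -238/27     47/9 ]
R4 <- R4 - (17/15)*R3:  [     0      0      0  67/15 ]
Upper-triangular form:
[ 8      3     -7      7 ]
[ 0  -27/8    7/8   57/8 ]
[ 0      0  -70/9    2/3 ]
[ 0      0      0  67/15 ]
det(A) = (-1)^0 * (8) * (-27/8) * (-70/9) * (67/15) = 938  (0 row swaps -> sign +1)

det(A) = 938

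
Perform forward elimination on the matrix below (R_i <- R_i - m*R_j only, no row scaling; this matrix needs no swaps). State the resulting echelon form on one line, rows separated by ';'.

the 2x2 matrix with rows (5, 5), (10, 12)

REF = [5 5; 0 2]

Forward elimination:
R2 <- R2 - (2)*R1:  [ 0  2 ]
Row echelon form:
[ 5  5 ]
[ 0  2 ]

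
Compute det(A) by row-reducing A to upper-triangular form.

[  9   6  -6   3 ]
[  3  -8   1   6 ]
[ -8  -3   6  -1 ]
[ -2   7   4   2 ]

det(A) = 477

Forward elimination:
R2 <- R2 - (1/3)*R1:  [   0  -10    3    5 ]
R3 <- R3 - (-8/9)*R1:  [   0  7/3  2/3  5/3 ]
R4 <- R4 - (-2/9)*R1:  [    0  25/3   8/3   8/3 ]
R3 <- R3 - (-7/30)*R2:  [     0      0  41/30   17/6 ]
R4 <- R4 - (-5/6)*R2:  [    0     0  31/6  41/6 ]
R4 <- R4 - (155/41)*R3:  [       0        0        0  -159/41 ]
Upper-triangular form:
[ 9    6     -6        3 ]
[ 0  -10      3        5 ]
[ 0    0  41/30     17/6 ]
[ 0    0      0  -159/41 ]
det(A) = (-1)^0 * (9) * (-10) * (41/30) * (-159/41) = 477  (0 row swaps -> sign +1)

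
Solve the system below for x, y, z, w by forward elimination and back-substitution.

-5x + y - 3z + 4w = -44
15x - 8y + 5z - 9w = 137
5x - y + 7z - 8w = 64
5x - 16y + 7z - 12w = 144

(4, -4, 0, -5)

Forward elimination on [A|b]:
R2 <- R2 - (-3)*R1:  [  0  -5  -4   3   5 ]
R3 <- R3 - (-1)*R1:  [  0   0   4  -4  20 ]
R4 <- R4 - (-1)*R1:  [   0  -15    4   -8  100 ]
R4 <- R4 - (3)*R2:  [   0    0   16  -17   85 ]
R4 <- R4 - (4)*R3:  [  0   0   0  -1   5 ]
Row echelon form:
[ -5   1  -3   4  |  -44 ]
[  0  -5  -4   3  |    5 ]
[  0   0   4  -4  |   20 ]
[  0   0   0  -1  |    5 ]
Back-substitution:
w = (5) / -1 = -5
z = (20 - (-4)*(-5)) / 4 = 0
y = (5 - (-4)*(0) - (3)*(-5)) / -5 = -4
x = (-44 - (1)*(-4) - (-3)*(0) - (4)*(-5)) / -5 = 4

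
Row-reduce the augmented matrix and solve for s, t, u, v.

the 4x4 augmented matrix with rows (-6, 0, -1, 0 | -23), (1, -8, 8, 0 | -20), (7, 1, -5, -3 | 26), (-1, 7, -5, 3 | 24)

Forward elimination on [A|b]:
R2 <- R2 - (-1/6)*R1:  [      0      -8    47/6       0  -143/6 ]
R3 <- R3 - (-7/6)*R1:  [     0      1  -37/6     -3   -5/6 ]
R4 <- R4 - (1/6)*R1:  [     0      7  -29/6      3  167/6 ]
R3 <- R3 - (-1/8)*R2:  [      0       0  -83/16      -3  -61/16 ]
R4 <- R4 - (-7/8)*R2:  [      0       0   97/48       3  335/48 ]
R4 <- R4 - (-97/249)*R3:  [      0       0       0  152/83  456/83 ]
Row echelon form:
[ -6   0      -1       0  |     -23 ]
[  0  -8    47/6       0  |  -143/6 ]
[  0   0  -83/16      -3  |  -61/16 ]
[  0   0       0  152/83  |  456/83 ]
Back-substitution:
v = (456/83) / (152/83) = 3
u = (-61/16 - (-3)*(3)) / (-83/16) = -1
t = (-143/6 - (47/6)*(-1)) / -8 = 2
s = (-23 - (-1)*(-1)) / -6 = 4

(4, 2, -1, 3)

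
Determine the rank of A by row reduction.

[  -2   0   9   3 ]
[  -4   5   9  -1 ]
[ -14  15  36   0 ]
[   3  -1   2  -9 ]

rank(A) = 3

Row reduction:
R2 <- R2 - (2)*R1:  [  0   5  -9  -7 ]
R3 <- R3 - (7)*R1:  [   0   15  -27  -21 ]
R4 <- R4 - (-3/2)*R1:  [    0    -1  31/2  -9/2 ]
R3 <- R3 - (3)*R2:  [ 0  0  0  0 ]
R4 <- R4 - (-1/5)*R2:  [      0       0  137/10  -59/10 ]
R3 <-> R4   (pivot in column 3 was zero)
[ -2  0       9       3 ]
[  0  5      -9      -7 ]
[  0  0  137/10  -59/10 ]
[  0  0       0       0 ]
Row echelon form:
[ -2  0       9       3 ]
[  0  5      -9      -7 ]
[  0  0  137/10  -59/10 ]
[  0  0       0       0 ]
Nonzero rows / pivot columns: 3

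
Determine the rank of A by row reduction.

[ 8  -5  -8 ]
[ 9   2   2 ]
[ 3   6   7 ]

rank(A) = 3

Row reduction:
R2 <- R2 - (9/8)*R1:  [    0  61/8    11 ]
R3 <- R3 - (3/8)*R1:  [    0  63/8    10 ]
R3 <- R3 - (63/61)*R2:  [      0       0  -83/61 ]
Row echelon form:
[ 8    -5      -8 ]
[ 0  61/8      11 ]
[ 0     0  -83/61 ]
Nonzero rows / pivot columns: 3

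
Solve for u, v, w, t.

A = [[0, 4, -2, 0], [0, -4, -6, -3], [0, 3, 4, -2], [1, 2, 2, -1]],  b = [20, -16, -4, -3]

Forward elimination on [A|b]:
R1 <-> R4   (pivot in column 1 was zero)
[ 1   2   2  -1   -3 ]
[ 0  -4  -6  -3  -16 ]
[ 0   3   4  -2   -4 ]
[ 0   4  -2   0   20 ]
R3 <- R3 - (-3/4)*R2:  [     0      0   -1/2  -17/4    -16 ]
R4 <- R4 - (-1)*R2:  [  0   0  -8  -3   4 ]
R4 <- R4 - (16)*R3:  [   0    0    0   65  260 ]
Row echelon form:
[ 1   2     2     -1  |   -3 ]
[ 0  -4    -6     -3  |  -16 ]
[ 0   0  -1/2  -17/4  |  -16 ]
[ 0   0     0     65  |  260 ]
Back-substitution:
t = (260) / 65 = 4
w = (-16 - (-17/4)*(4)) / (-1/2) = -2
v = (-16 - (-6)*(-2) - (-3)*(4)) / -4 = 4
u = (-3 - (2)*(4) - (2)*(-2) - (-1)*(4)) / 1 = -3

(-3, 4, -2, 4)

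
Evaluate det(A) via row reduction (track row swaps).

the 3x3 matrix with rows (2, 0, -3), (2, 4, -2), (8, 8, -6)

det(A) = 32

Forward elimination:
R2 <- R2 - (1)*R1:  [ 0  4  1 ]
R3 <- R3 - (4)*R1:  [ 0  8  6 ]
R3 <- R3 - (2)*R2:  [ 0  0  4 ]
Upper-triangular form:
[ 2  0  -3 ]
[ 0  4   1 ]
[ 0  0   4 ]
det(A) = (-1)^0 * (2) * (4) * (4) = 32  (0 row swaps -> sign +1)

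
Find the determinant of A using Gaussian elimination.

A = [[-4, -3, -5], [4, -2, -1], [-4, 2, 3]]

Forward elimination:
R2 <- R2 - (-1)*R1:  [  0  -5  -6 ]
R3 <- R3 - (1)*R1:  [ 0  5  8 ]
R3 <- R3 - (-1)*R2:  [ 0  0  2 ]
Upper-triangular form:
[ -4  -3  -5 ]
[  0  -5  -6 ]
[  0   0   2 ]
det(A) = (-1)^0 * (-4) * (-5) * (2) = 40  (0 row swaps -> sign +1)

det(A) = 40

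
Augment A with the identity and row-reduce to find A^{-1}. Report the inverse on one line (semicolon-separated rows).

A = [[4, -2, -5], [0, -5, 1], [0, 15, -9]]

inverse = [1/4 -31/40 -9/40; 0 -3/10 -1/30; 0 -1/2 -1/6]

Gauss-Jordan on [A | I]:
R1 <- (1/4)*R1:  [    1  -1/2  -5/4  |   1/4     0     0 ]
R2 <- (1/-5)*R2:  [    0     1  -1/5  |     0  -1/5     0 ]
R1 <- R1 - (-1/2)*R2:  [      1       0  -27/20  |     1/4   -1/10       0 ]
R3 <- R3 - (15)*R2:  [  0   0  -6  |   0   3   1 ]
R3 <- (1/-6)*R3:  [    0     0     1  |     0  -1/2  -1/6 ]
R1 <- R1 - (-27/20)*R3:  [      1       0       0  |     1/4  -31/40   -9/40 ]
R2 <- R2 - (-1/5)*R3:  [     0      1      0  |      0  -3/10  -1/30 ]
Right block of [I | A^{-1}] is the inverse:
[ 1/4  -31/40  -9/40 ]
[   0   -3/10  -1/30 ]
[   0    -1/2   -1/6 ]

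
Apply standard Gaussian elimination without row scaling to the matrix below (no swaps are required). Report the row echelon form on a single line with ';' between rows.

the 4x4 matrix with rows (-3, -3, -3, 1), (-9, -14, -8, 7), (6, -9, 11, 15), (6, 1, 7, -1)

Forward elimination:
R2 <- R2 - (3)*R1:  [  0  -5   1   4 ]
R3 <- R3 - (-2)*R1:  [   0  -15    5   17 ]
R4 <- R4 - (-2)*R1:  [  0  -5   1   1 ]
R3 <- R3 - (3)*R2:  [ 0  0  2  5 ]
R4 <- R4 - (1)*R2:  [  0   0   0  -3 ]
Row echelon form:
[ -3  -3  -3   1 ]
[  0  -5   1   4 ]
[  0   0   2   5 ]
[  0   0   0  -3 ]

REF = [-3 -3 -3 1; 0 -5 1 4; 0 0 2 5; 0 0 0 -3]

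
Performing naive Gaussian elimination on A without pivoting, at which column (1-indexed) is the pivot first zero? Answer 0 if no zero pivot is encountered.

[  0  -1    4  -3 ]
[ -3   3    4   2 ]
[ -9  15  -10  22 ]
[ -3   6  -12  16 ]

Naive forward elimination:
Pivot entry (1,1) is zero but row 2 has -3 in column 1 -> naive elimination stops; a row interchange (e.g. R1 <-> R2) would be required here.

first zero-pivot column = 1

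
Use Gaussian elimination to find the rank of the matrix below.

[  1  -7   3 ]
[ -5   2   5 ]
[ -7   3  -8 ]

rank(A) = 3

Row reduction:
R2 <- R2 - (-5)*R1:  [   0  -33   20 ]
R3 <- R3 - (-7)*R1:  [   0  -46   13 ]
R3 <- R3 - (46/33)*R2:  [       0        0  -491/33 ]
Row echelon form:
[ 1   -7        3 ]
[ 0  -33       20 ]
[ 0    0  -491/33 ]
Nonzero rows / pivot columns: 3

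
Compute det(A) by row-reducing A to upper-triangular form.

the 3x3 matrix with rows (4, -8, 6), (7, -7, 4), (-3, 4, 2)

Forward elimination:
R2 <- R2 - (7/4)*R1:  [     0      7  -13/2 ]
R3 <- R3 - (-3/4)*R1:  [    0    -2  13/2 ]
R3 <- R3 - (-2/7)*R2:  [     0      0  65/14 ]
Upper-triangular form:
[ 4  -8      6 ]
[ 0   7  -13/2 ]
[ 0   0  65/14 ]
det(A) = (-1)^0 * (4) * (7) * (65/14) = 130  (0 row swaps -> sign +1)

det(A) = 130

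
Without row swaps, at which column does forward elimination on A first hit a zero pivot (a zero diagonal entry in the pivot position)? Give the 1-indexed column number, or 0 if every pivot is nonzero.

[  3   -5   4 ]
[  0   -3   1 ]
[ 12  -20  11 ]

first zero-pivot column = 0

Naive forward elimination:
R3 <- R3 - (4)*R1:  [  0   0  -5 ]
All pivots nonzero; naive elimination completes without hitting a zero pivot.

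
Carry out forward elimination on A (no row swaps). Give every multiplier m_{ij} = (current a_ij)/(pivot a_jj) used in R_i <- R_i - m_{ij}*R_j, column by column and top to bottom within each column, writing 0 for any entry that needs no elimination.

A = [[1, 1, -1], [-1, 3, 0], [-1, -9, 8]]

multipliers: -1, -1, -2

Forward elimination:
R2 <- R2 - (-1)*R1:  [  0   4  -1 ]
R3 <- R3 - (-1)*R1:  [  0  -8   7 ]
R3 <- R3 - (-2)*R2:  [ 0  0  5 ]
Multipliers (in order of application): m_{21} = -1, m_{31} = -1, m_{32} = -2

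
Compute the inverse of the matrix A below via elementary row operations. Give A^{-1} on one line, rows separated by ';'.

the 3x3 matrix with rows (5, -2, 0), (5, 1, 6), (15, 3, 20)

Gauss-Jordan on [A | I]:
R1 <- (1/5)*R1:  [    1  -2/5     0  |   1/5     0     0 ]
R2 <- R2 - (5)*R1:  [  0   3   6  |  -1   1   0 ]
R3 <- R3 - (15)*R1:  [  0   9  20  |  -3   0   1 ]
R2 <- (1/3)*R2:  [    0     1     2  |  -1/3   1/3     0 ]
R1 <- R1 - (-2/5)*R2:  [    1     0   4/5  |  1/15  2/15     0 ]
R3 <- R3 - (9)*R2:  [  0   0   2  |   0  -3   1 ]
R3 <- (1/2)*R3:  [    0     0     1  |     0  -3/2   1/2 ]
R1 <- R1 - (4/5)*R3:  [    1     0     0  |  1/15   4/3  -2/5 ]
R2 <- R2 - (2)*R3:  [    0     1     0  |  -1/3  10/3    -1 ]
Right block of [I | A^{-1}] is the inverse:
[ 1/15   4/3  -2/5 ]
[ -1/3  10/3    -1 ]
[    0  -3/2   1/2 ]

inverse = [1/15 4/3 -2/5; -1/3 10/3 -1; 0 -3/2 1/2]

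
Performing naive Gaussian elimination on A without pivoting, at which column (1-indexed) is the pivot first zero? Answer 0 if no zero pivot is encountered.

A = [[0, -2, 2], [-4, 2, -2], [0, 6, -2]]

first zero-pivot column = 1

Naive forward elimination:
Pivot entry (1,1) is zero but row 2 has -4 in column 1 -> naive elimination stops; a row interchange (e.g. R1 <-> R2) would be required here.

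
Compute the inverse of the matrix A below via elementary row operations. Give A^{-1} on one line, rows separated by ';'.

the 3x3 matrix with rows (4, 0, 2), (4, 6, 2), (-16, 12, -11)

inverse = [5/4 -1/3 1/6; -1/6 1/6 0; -2 2/3 -1/3]

Gauss-Jordan on [A | I]:
R1 <- (1/4)*R1:  [   1    0  1/2  |  1/4    0    0 ]
R2 <- R2 - (4)*R1:  [  0   6   0  |  -1   1   0 ]
R3 <- R3 - (-16)*R1:  [  0  12  -3  |   4   0   1 ]
R2 <- (1/6)*R2:  [    0     1     0  |  -1/6   1/6     0 ]
R3 <- R3 - (12)*R2:  [  0   0  -3  |   6  -2   1 ]
R3 <- (1/-3)*R3:  [    0     0     1  |    -2   2/3  -1/3 ]
R1 <- R1 - (1/2)*R3:  [    1     0     0  |   5/4  -1/3   1/6 ]
Right block of [I | A^{-1}] is the inverse:
[  5/4  -1/3   1/6 ]
[ -1/6   1/6     0 ]
[   -2   2/3  -1/3 ]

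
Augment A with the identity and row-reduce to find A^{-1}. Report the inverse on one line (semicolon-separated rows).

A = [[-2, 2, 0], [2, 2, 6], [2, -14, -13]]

inverse = [-29/20 -13/20 -3/10; -19/20 -13/20 -3/10; 4/5 3/5 1/5]

Gauss-Jordan on [A | I]:
R1 <- (1/-2)*R1:  [    1    -1     0  |  -1/2     0     0 ]
R2 <- R2 - (2)*R1:  [ 0  4  6  |  1  1  0 ]
R3 <- R3 - (2)*R1:  [   0  -12  -13  |    1    0    1 ]
R2 <- (1/4)*R2:  [   0    1  3/2  |  1/4  1/4    0 ]
R1 <- R1 - (-1)*R2:  [    1     0   3/2  |  -1/4   1/4     0 ]
R3 <- R3 - (-12)*R2:  [ 0  0  5  |  4  3  1 ]
R3 <- (1/5)*R3:  [   0    0    1  |  4/5  3/5  1/5 ]
R1 <- R1 - (3/2)*R3:  [      1       0       0  |  -29/20  -13/20   -3/10 ]
R2 <- R2 - (3/2)*R3:  [      0       1       0  |  -19/20  -13/20   -3/10 ]
Right block of [I | A^{-1}] is the inverse:
[ -29/20  -13/20  -3/10 ]
[ -19/20  -13/20  -3/10 ]
[    4/5     3/5    1/5 ]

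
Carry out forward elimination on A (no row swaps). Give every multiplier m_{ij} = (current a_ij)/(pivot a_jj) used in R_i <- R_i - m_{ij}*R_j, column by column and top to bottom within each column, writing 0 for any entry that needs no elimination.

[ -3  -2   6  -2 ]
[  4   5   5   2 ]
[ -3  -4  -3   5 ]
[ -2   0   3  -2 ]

Forward elimination:
R2 <- R2 - (-4/3)*R1:  [    0   7/3    13  -2/3 ]
R3 <- R3 - (1)*R1:  [  0  -2  -9   7 ]
R4 <- R4 - (2/3)*R1:  [    0   4/3    -1  -2/3 ]
R3 <- R3 - (-6/7)*R2:  [    0     0  15/7  45/7 ]
R4 <- R4 - (4/7)*R2:  [     0      0  -59/7   -2/7 ]
R4 <- R4 - (-59/15)*R3:  [  0   0   0  25 ]
Multipliers (in order of application): m_{21} = -4/3, m_{31} = 1, m_{41} = 2/3, m_{32} = -6/7, m_{42} = 4/7, m_{43} = -59/15

multipliers: -4/3, 1, 2/3, -6/7, 4/7, -59/15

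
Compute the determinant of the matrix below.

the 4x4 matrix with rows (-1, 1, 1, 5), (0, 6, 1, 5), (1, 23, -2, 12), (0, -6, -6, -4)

det(A) = 120

Forward elimination:
R3 <- R3 - (-1)*R1:  [  0  24  -1  17 ]
R3 <- R3 - (4)*R2:  [  0   0  -5  -3 ]
R4 <- R4 - (-1)*R2:  [  0   0  -5   1 ]
R4 <- R4 - (1)*R3:  [ 0  0  0  4 ]
Upper-triangular form:
[ -1  1   1   5 ]
[  0  6   1   5 ]
[  0  0  -5  -3 ]
[  0  0   0   4 ]
det(A) = (-1)^0 * (-1) * (6) * (-5) * (4) = 120  (0 row swaps -> sign +1)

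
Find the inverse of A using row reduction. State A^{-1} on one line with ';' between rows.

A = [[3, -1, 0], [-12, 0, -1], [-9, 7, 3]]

Gauss-Jordan on [A | I]:
R1 <- (1/3)*R1:  [    1  -1/3     0  |   1/3     0     0 ]
R2 <- R2 - (-12)*R1:  [  0  -4  -1  |   4   1   0 ]
R3 <- R3 - (-9)*R1:  [ 0  4  3  |  3  0  1 ]
R2 <- (1/-4)*R2:  [    0     1   1/4  |    -1  -1/4     0 ]
R1 <- R1 - (-1/3)*R2:  [     1      0   1/12  |      0  -1/12      0 ]
R3 <- R3 - (4)*R2:  [ 0  0  2  |  7  1  1 ]
R3 <- (1/2)*R3:  [   0    0    1  |  7/2  1/2  1/2 ]
R1 <- R1 - (1/12)*R3:  [     1      0      0  |  -7/24   -1/8  -1/24 ]
R2 <- R2 - (1/4)*R3:  [     0      1      0  |  -15/8   -3/8   -1/8 ]
Right block of [I | A^{-1}] is the inverse:
[ -7/24  -1/8  -1/24 ]
[ -15/8  -3/8   -1/8 ]
[   7/2   1/2    1/2 ]

inverse = [-7/24 -1/8 -1/24; -15/8 -3/8 -1/8; 7/2 1/2 1/2]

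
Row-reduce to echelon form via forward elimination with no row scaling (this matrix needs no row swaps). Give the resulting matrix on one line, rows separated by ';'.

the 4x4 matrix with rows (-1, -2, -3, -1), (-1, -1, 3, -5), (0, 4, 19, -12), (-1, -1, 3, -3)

Forward elimination:
R2 <- R2 - (1)*R1:  [  0   1   6  -4 ]
R4 <- R4 - (1)*R1:  [  0   1   6  -2 ]
R3 <- R3 - (4)*R2:  [  0   0  -5   4 ]
R4 <- R4 - (1)*R2:  [ 0  0  0  2 ]
Row echelon form:
[ -1  -2  -3  -1 ]
[  0   1   6  -4 ]
[  0   0  -5   4 ]
[  0   0   0   2 ]

REF = [-1 -2 -3 -1; 0 1 6 -4; 0 0 -5 4; 0 0 0 2]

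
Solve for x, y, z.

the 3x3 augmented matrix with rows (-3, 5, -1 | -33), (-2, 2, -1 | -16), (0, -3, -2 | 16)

Forward elimination on [A|b]:
R2 <- R2 - (2/3)*R1:  [    0  -4/3  -1/3     6 ]
R3 <- R3 - (9/4)*R2:  [    0     0  -5/4   5/2 ]
Row echelon form:
[ -3     5    -1  |  -33 ]
[  0  -4/3  -1/3  |    6 ]
[  0     0  -5/4  |  5/2 ]
Back-substitution:
z = (5/2) / (-5/4) = -2
y = (6 - (-1/3)*(-2)) / (-4/3) = -4
x = (-33 - (5)*(-4) - (-1)*(-2)) / -3 = 5

(5, -4, -2)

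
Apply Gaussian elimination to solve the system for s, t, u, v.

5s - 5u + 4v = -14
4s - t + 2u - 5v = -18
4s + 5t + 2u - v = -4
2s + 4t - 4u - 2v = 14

(-4, 3, -2, -1)

Forward elimination on [A|b]:
R2 <- R2 - (4/5)*R1:  [     0     -1      6  -41/5  -34/5 ]
R3 <- R3 - (4/5)*R1:  [     0      5      6  -21/5   36/5 ]
R4 <- R4 - (2/5)*R1:  [     0      4     -2  -18/5   98/5 ]
R3 <- R3 - (-5)*R2:  [      0       0      36  -226/5  -134/5 ]
R4 <- R4 - (-4)*R2:  [      0       0      22  -182/5   -38/5 ]
R4 <- R4 - (11/18)*R3:  [     0      0      0  -79/9   79/9 ]
Row echelon form:
[ 5   0  -5       4  |     -14 ]
[ 0  -1   6   -41/5  |   -34/5 ]
[ 0   0  36  -226/5  |  -134/5 ]
[ 0   0   0   -79/9  |    79/9 ]
Back-substitution:
v = (79/9) / (-79/9) = -1
u = (-134/5 - (-226/5)*(-1)) / 36 = -2
t = (-34/5 - (6)*(-2) - (-41/5)*(-1)) / -1 = 3
s = (-14 - (-5)*(-2) - (4)*(-1)) / 5 = -4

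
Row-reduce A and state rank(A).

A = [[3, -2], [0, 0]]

Row reduction:
Row echelon form:
[ 3  -2 ]
[ 0   0 ]
Nonzero rows / pivot columns: 1

rank(A) = 1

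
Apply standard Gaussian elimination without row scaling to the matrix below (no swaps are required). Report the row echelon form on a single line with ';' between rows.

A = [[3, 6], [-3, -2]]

Forward elimination:
R2 <- R2 - (-1)*R1:  [ 0  4 ]
Row echelon form:
[ 3  6 ]
[ 0  4 ]

REF = [3 6; 0 4]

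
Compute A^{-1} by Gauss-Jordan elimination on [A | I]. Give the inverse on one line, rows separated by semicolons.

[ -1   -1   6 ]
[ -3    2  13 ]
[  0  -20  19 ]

Gauss-Jordan on [A | I]:
R1 <- (1/-1)*R1:  [  1   1  -6  |  -1   0   0 ]
R2 <- R2 - (-3)*R1:  [  0   5  -5  |  -3   1   0 ]
R2 <- (1/5)*R2:  [    0     1    -1  |  -3/5   1/5     0 ]
R1 <- R1 - (1)*R2:  [    1     0    -5  |  -2/5  -1/5     0 ]
R3 <- R3 - (-20)*R2:  [   0    0   -1  |  -12    4    1 ]
R3 <- (1/-1)*R3:  [  0   0   1  |  12  -4  -1 ]
R1 <- R1 - (-5)*R3:  [      1       0       0  |   298/5  -101/5      -5 ]
R2 <- R2 - (-1)*R3:  [     0      1      0  |   57/5  -19/5     -1 ]
Right block of [I | A^{-1}] is the inverse:
[ 298/5  -101/5  -5 ]
[  57/5   -19/5  -1 ]
[    12      -4  -1 ]

inverse = [298/5 -101/5 -5; 57/5 -19/5 -1; 12 -4 -1]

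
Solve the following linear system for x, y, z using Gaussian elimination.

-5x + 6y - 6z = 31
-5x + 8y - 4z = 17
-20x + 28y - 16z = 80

(-5, -3, -4)

Forward elimination on [A|b]:
R2 <- R2 - (1)*R1:  [   0    2    2  -14 ]
R3 <- R3 - (4)*R1:  [   0    4    8  -44 ]
R3 <- R3 - (2)*R2:  [   0    0    4  -16 ]
Row echelon form:
[ -5  6  -6  |   31 ]
[  0  2   2  |  -14 ]
[  0  0   4  |  -16 ]
Back-substitution:
z = (-16) / 4 = -4
y = (-14 - (2)*(-4)) / 2 = -3
x = (31 - (6)*(-3) - (-6)*(-4)) / -5 = -5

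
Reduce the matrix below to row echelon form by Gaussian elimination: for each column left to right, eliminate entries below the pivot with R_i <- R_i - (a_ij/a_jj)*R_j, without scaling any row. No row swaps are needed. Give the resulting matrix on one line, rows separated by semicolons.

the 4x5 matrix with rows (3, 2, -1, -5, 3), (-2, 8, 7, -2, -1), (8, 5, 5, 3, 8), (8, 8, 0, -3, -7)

Forward elimination:
R2 <- R2 - (-2/3)*R1:  [     0   28/3   19/3  -16/3      1 ]
R3 <- R3 - (8/3)*R1:  [    0  -1/3  23/3  49/3     0 ]
R4 <- R4 - (8/3)*R1:  [    0   8/3   8/3  31/3   -15 ]
R3 <- R3 - (-1/28)*R2:  [      0       0  221/28   113/7    1/28 ]
R4 <- R4 - (2/7)*R2:  [      0       0     6/7    83/7  -107/7 ]
R4 <- R4 - (24/221)*R3:  [         0          0          0   2233/221  -3379/221 ]
Row echelon form:
[ 3     2      -1        -5          3 ]
[ 0  28/3    19/3     -16/3          1 ]
[ 0     0  221/28     113/7       1/28 ]
[ 0     0       0  2233/221  -3379/221 ]

REF = [3 2 -1 -5 3; 0 28/3 19/3 -16/3 1; 0 0 221/28 113/7 1/28; 0 0 0 2233/221 -3379/221]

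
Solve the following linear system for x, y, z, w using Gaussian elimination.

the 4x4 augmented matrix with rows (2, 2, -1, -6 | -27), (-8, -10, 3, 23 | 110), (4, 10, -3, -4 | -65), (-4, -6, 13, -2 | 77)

Forward elimination on [A|b]:
R2 <- R2 - (-4)*R1:  [  0  -2  -1  -1   2 ]
R3 <- R3 - (2)*R1:  [   0    6   -1    8  -11 ]
R4 <- R4 - (-2)*R1:  [   0   -2   11  -14   23 ]
R3 <- R3 - (-3)*R2:  [  0   0  -4   5  -5 ]
R4 <- R4 - (1)*R2:  [   0    0   12  -13   21 ]
R4 <- R4 - (-3)*R3:  [ 0  0  0  2  6 ]
Row echelon form:
[ 2   2  -1  -6  |  -27 ]
[ 0  -2  -1  -1  |    2 ]
[ 0   0  -4   5  |   -5 ]
[ 0   0   0   2  |    6 ]
Back-substitution:
w = (6) / 2 = 3
z = (-5 - (5)*(3)) / -4 = 5
y = (2 - (-1)*(5) - (-1)*(3)) / -2 = -5
x = (-27 - (2)*(-5) - (-1)*(5) - (-6)*(3)) / 2 = 3

(3, -5, 5, 3)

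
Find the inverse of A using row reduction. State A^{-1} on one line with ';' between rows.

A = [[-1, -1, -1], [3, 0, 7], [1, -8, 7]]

Gauss-Jordan on [A | I]:
R1 <- (1/-1)*R1:  [  1   1   1  |  -1   0   0 ]
R2 <- R2 - (3)*R1:  [  0  -3   4  |   3   1   0 ]
R3 <- R3 - (1)*R1:  [  0  -9   6  |   1   0   1 ]
R2 <- (1/-3)*R2:  [    0     1  -4/3  |    -1  -1/3     0 ]
R1 <- R1 - (1)*R2:  [   1    0  7/3  |    0  1/3    0 ]
R3 <- R3 - (-9)*R2:  [  0   0  -6  |  -8  -3   1 ]
R3 <- (1/-6)*R3:  [    0     0     1  |   4/3   1/2  -1/6 ]
R1 <- R1 - (7/3)*R3:  [     1      0      0  |  -28/9   -5/6   7/18 ]
R2 <- R2 - (-4/3)*R3:  [    0     1     0  |   7/9   1/3  -2/9 ]
Right block of [I | A^{-1}] is the inverse:
[ -28/9  -5/6  7/18 ]
[   7/9   1/3  -2/9 ]
[   4/3   1/2  -1/6 ]

inverse = [-28/9 -5/6 7/18; 7/9 1/3 -2/9; 4/3 1/2 -1/6]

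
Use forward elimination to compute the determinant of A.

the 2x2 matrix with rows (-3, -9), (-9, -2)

det(A) = -75

Forward elimination:
R2 <- R2 - (3)*R1:  [  0  25 ]
Upper-triangular form:
[ -3  -9 ]
[  0  25 ]
det(A) = (-1)^0 * (-3) * (25) = -75  (0 row swaps -> sign +1)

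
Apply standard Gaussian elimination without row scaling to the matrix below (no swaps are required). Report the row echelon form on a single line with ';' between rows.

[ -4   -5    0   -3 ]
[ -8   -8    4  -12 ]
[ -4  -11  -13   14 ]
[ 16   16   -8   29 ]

REF = [-4 -5 0 -3; 0 2 4 -6; 0 0 -1 -1; 0 0 0 5]

Forward elimination:
R2 <- R2 - (2)*R1:  [  0   2   4  -6 ]
R3 <- R3 - (1)*R1:  [   0   -6  -13   17 ]
R4 <- R4 - (-4)*R1:  [  0  -4  -8  17 ]
R3 <- R3 - (-3)*R2:  [  0   0  -1  -1 ]
R4 <- R4 - (-2)*R2:  [ 0  0  0  5 ]
Row echelon form:
[ -4  -5   0  -3 ]
[  0   2   4  -6 ]
[  0   0  -1  -1 ]
[  0   0   0   5 ]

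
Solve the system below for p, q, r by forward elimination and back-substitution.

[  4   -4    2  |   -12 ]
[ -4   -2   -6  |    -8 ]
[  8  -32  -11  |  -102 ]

(-2, 2, 2)

Forward elimination on [A|b]:
R2 <- R2 - (-1)*R1:  [   0   -6   -4  -20 ]
R3 <- R3 - (2)*R1:  [   0  -24  -15  -78 ]
R3 <- R3 - (4)*R2:  [ 0  0  1  2 ]
Row echelon form:
[ 4  -4   2  |  -12 ]
[ 0  -6  -4  |  -20 ]
[ 0   0   1  |    2 ]
Back-substitution:
r = (2) / 1 = 2
q = (-20 - (-4)*(2)) / -6 = 2
p = (-12 - (-4)*(2) - (2)*(2)) / 4 = -2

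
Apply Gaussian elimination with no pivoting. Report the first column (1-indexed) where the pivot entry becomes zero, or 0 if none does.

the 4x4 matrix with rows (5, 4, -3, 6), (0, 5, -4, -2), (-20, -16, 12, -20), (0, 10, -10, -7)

Naive forward elimination:
R3 <- R3 - (-4)*R1:  [ 0  0  0  4 ]
R4 <- R4 - (2)*R2:  [  0   0  -2  -3 ]
Matrix at this point:
[ 5  4  -3   6 ]
[ 0  5  -4  -2 ]
[ 0  0   0   4 ]
[ 0  0  -2  -3 ]
Pivot entry (3,3) is zero but row 4 has -2 in column 3 -> naive elimination stops; a row interchange (e.g. R3 <-> R4) would be required here.

first zero-pivot column = 3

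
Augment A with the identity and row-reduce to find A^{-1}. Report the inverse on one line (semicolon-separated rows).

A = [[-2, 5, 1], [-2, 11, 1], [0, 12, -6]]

Gauss-Jordan on [A | I]:
R1 <- (1/-2)*R1:  [    1  -5/2  -1/2  |  -1/2     0     0 ]
R2 <- R2 - (-2)*R1:  [  0   6   0  |  -1   1   0 ]
R2 <- (1/6)*R2:  [    0     1     0  |  -1/6   1/6     0 ]
R1 <- R1 - (-5/2)*R2:  [      1       0    -1/2  |  -11/12    5/12       0 ]
R3 <- R3 - (12)*R2:  [  0   0  -6  |   2  -2   1 ]
R3 <- (1/-6)*R3:  [    0     0     1  |  -1/3   1/3  -1/6 ]
R1 <- R1 - (-1/2)*R3:  [      1       0       0  |  -13/12    7/12   -1/12 ]
Right block of [I | A^{-1}] is the inverse:
[ -13/12  7/12  -1/12 ]
[   -1/6   1/6      0 ]
[   -1/3   1/3   -1/6 ]

inverse = [-13/12 7/12 -1/12; -1/6 1/6 0; -1/3 1/3 -1/6]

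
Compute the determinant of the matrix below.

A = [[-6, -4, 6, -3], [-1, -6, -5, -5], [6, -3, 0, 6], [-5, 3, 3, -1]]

Forward elimination:
R2 <- R2 - (1/6)*R1:  [     0  -16/3     -6   -9/2 ]
R3 <- R3 - (-1)*R1:  [  0  -7   6   3 ]
R4 <- R4 - (5/6)*R1:  [    0  19/3    -2   3/2 ]
R3 <- R3 - (21/16)*R2:  [      0       0   111/8  285/32 ]
R4 <- R4 - (-19/16)*R2:  [       0        0    -73/8  -123/32 ]
R4 <- R4 - (-73/111)*R3:  [      0       0       0  149/74 ]
Upper-triangular form:
[ -6     -4      6      -3 ]
[  0  -16/3     -6    -9/2 ]
[  0      0  111/8  285/32 ]
[  0      0      0  149/74 ]
det(A) = (-1)^0 * (-6) * (-16/3) * (111/8) * (149/74) = 894  (0 row swaps -> sign +1)

det(A) = 894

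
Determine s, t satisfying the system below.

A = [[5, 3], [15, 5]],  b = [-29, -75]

Forward elimination on [A|b]:
R2 <- R2 - (3)*R1:  [  0  -4  12 ]
Row echelon form:
[ 5   3  |  -29 ]
[ 0  -4  |   12 ]
Back-substitution:
t = (12) / -4 = -3
s = (-29 - (3)*(-3)) / 5 = -4

(-4, -3)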